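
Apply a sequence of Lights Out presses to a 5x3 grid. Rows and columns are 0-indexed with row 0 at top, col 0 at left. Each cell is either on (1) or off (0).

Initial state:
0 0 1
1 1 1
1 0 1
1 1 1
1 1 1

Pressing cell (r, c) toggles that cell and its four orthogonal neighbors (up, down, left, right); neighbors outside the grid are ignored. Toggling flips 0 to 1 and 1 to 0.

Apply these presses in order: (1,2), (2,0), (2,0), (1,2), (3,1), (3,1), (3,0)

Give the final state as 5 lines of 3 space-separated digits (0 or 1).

Answer: 0 0 1
1 1 1
0 0 1
0 0 1
0 1 1

Derivation:
After press 1 at (1,2):
0 0 0
1 0 0
1 0 0
1 1 1
1 1 1

After press 2 at (2,0):
0 0 0
0 0 0
0 1 0
0 1 1
1 1 1

After press 3 at (2,0):
0 0 0
1 0 0
1 0 0
1 1 1
1 1 1

After press 4 at (1,2):
0 0 1
1 1 1
1 0 1
1 1 1
1 1 1

After press 5 at (3,1):
0 0 1
1 1 1
1 1 1
0 0 0
1 0 1

After press 6 at (3,1):
0 0 1
1 1 1
1 0 1
1 1 1
1 1 1

After press 7 at (3,0):
0 0 1
1 1 1
0 0 1
0 0 1
0 1 1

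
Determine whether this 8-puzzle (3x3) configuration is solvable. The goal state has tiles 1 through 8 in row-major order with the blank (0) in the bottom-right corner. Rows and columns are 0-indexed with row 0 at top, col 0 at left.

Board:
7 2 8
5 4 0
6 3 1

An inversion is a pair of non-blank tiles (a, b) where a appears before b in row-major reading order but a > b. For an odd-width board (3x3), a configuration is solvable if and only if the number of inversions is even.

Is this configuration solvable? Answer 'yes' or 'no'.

Inversions (pairs i<j in row-major order where tile[i] > tile[j] > 0): 20
20 is even, so the puzzle is solvable.

Answer: yes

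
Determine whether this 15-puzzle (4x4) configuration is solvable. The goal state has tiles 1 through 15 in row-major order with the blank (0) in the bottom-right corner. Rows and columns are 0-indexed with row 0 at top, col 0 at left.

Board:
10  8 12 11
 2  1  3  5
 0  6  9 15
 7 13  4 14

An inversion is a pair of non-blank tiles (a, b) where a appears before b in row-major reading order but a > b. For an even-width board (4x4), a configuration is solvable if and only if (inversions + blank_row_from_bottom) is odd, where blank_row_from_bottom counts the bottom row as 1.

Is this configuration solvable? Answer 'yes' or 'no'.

Answer: no

Derivation:
Inversions: 44
Blank is in row 2 (0-indexed from top), which is row 2 counting from the bottom (bottom = 1).
44 + 2 = 46, which is even, so the puzzle is not solvable.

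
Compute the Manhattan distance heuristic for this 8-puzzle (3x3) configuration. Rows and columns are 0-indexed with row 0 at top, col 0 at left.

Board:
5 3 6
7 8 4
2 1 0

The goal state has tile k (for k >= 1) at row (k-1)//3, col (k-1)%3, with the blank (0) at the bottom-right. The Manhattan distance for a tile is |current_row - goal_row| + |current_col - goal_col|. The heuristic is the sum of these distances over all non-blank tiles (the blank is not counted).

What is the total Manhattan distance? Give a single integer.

Tile 5: (0,0)->(1,1) = 2
Tile 3: (0,1)->(0,2) = 1
Tile 6: (0,2)->(1,2) = 1
Tile 7: (1,0)->(2,0) = 1
Tile 8: (1,1)->(2,1) = 1
Tile 4: (1,2)->(1,0) = 2
Tile 2: (2,0)->(0,1) = 3
Tile 1: (2,1)->(0,0) = 3
Sum: 2 + 1 + 1 + 1 + 1 + 2 + 3 + 3 = 14

Answer: 14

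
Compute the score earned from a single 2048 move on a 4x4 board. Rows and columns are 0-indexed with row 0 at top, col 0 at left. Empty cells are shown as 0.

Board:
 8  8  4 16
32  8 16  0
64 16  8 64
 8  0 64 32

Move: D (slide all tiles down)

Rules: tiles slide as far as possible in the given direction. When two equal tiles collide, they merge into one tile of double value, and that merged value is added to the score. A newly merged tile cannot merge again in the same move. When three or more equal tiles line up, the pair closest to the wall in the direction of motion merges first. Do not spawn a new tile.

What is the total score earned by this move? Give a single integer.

Slide down:
col 0: [8, 32, 64, 8] -> [8, 32, 64, 8]  score +0 (running 0)
col 1: [8, 8, 16, 0] -> [0, 0, 16, 16]  score +16 (running 16)
col 2: [4, 16, 8, 64] -> [4, 16, 8, 64]  score +0 (running 16)
col 3: [16, 0, 64, 32] -> [0, 16, 64, 32]  score +0 (running 16)
Board after move:
 8  0  4  0
32  0 16 16
64 16  8 64
 8 16 64 32

Answer: 16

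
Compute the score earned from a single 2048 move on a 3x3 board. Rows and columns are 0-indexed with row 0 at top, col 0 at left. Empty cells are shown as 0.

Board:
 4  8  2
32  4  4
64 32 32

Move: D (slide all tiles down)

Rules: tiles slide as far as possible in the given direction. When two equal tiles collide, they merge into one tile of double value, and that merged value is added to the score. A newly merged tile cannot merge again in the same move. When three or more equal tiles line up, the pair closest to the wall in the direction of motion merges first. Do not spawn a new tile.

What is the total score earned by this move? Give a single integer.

Answer: 0

Derivation:
Slide down:
col 0: [4, 32, 64] -> [4, 32, 64]  score +0 (running 0)
col 1: [8, 4, 32] -> [8, 4, 32]  score +0 (running 0)
col 2: [2, 4, 32] -> [2, 4, 32]  score +0 (running 0)
Board after move:
 4  8  2
32  4  4
64 32 32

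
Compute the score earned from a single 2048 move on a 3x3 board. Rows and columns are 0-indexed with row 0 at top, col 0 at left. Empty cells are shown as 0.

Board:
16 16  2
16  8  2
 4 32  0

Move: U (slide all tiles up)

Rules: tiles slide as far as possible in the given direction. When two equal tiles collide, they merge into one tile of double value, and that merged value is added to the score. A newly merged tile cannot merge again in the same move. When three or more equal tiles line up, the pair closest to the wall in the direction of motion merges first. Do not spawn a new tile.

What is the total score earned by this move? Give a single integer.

Slide up:
col 0: [16, 16, 4] -> [32, 4, 0]  score +32 (running 32)
col 1: [16, 8, 32] -> [16, 8, 32]  score +0 (running 32)
col 2: [2, 2, 0] -> [4, 0, 0]  score +4 (running 36)
Board after move:
32 16  4
 4  8  0
 0 32  0

Answer: 36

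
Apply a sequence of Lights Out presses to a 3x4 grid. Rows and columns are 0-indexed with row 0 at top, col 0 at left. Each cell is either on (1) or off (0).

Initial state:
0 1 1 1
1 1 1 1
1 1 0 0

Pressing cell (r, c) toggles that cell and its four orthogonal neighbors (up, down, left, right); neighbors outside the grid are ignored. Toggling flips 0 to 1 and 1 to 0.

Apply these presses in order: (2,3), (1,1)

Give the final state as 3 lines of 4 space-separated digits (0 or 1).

Answer: 0 0 1 1
0 0 0 0
1 0 1 1

Derivation:
After press 1 at (2,3):
0 1 1 1
1 1 1 0
1 1 1 1

After press 2 at (1,1):
0 0 1 1
0 0 0 0
1 0 1 1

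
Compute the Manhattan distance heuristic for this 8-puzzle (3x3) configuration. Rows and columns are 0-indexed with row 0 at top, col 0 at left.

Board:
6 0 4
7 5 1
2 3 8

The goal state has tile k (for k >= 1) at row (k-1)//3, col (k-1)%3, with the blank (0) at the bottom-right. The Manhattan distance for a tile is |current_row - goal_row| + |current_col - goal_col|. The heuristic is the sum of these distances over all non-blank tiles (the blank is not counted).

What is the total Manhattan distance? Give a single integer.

Answer: 17

Derivation:
Tile 6: at (0,0), goal (1,2), distance |0-1|+|0-2| = 3
Tile 4: at (0,2), goal (1,0), distance |0-1|+|2-0| = 3
Tile 7: at (1,0), goal (2,0), distance |1-2|+|0-0| = 1
Tile 5: at (1,1), goal (1,1), distance |1-1|+|1-1| = 0
Tile 1: at (1,2), goal (0,0), distance |1-0|+|2-0| = 3
Tile 2: at (2,0), goal (0,1), distance |2-0|+|0-1| = 3
Tile 3: at (2,1), goal (0,2), distance |2-0|+|1-2| = 3
Tile 8: at (2,2), goal (2,1), distance |2-2|+|2-1| = 1
Sum: 3 + 3 + 1 + 0 + 3 + 3 + 3 + 1 = 17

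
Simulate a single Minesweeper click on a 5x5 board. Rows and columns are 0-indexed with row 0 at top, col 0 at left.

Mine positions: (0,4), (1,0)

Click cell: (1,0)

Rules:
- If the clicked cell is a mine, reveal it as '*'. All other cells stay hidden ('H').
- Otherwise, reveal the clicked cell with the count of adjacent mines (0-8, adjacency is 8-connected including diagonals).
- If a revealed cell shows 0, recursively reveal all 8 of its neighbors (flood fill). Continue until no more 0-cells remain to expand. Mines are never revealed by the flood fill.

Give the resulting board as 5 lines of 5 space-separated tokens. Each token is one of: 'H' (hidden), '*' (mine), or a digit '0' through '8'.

H H H H H
* H H H H
H H H H H
H H H H H
H H H H H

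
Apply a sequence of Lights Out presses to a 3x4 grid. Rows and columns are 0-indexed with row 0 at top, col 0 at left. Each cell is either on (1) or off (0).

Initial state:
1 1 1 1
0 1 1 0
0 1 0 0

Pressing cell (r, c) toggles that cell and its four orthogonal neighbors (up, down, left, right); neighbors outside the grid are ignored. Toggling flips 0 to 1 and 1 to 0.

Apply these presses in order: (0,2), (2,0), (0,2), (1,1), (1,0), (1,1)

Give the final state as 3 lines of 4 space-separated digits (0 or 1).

After press 1 at (0,2):
1 0 0 0
0 1 0 0
0 1 0 0

After press 2 at (2,0):
1 0 0 0
1 1 0 0
1 0 0 0

After press 3 at (0,2):
1 1 1 1
1 1 1 0
1 0 0 0

After press 4 at (1,1):
1 0 1 1
0 0 0 0
1 1 0 0

After press 5 at (1,0):
0 0 1 1
1 1 0 0
0 1 0 0

After press 6 at (1,1):
0 1 1 1
0 0 1 0
0 0 0 0

Answer: 0 1 1 1
0 0 1 0
0 0 0 0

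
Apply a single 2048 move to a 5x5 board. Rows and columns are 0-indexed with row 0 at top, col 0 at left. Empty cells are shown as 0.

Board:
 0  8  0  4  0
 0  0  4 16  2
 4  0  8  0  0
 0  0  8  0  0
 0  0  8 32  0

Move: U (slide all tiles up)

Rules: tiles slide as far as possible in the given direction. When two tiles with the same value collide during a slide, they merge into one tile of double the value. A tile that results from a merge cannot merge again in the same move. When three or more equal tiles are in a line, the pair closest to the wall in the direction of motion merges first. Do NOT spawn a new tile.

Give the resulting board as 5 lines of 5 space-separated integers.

Answer:  4  8  4  4  2
 0  0 16 16  0
 0  0  8 32  0
 0  0  0  0  0
 0  0  0  0  0

Derivation:
Slide up:
col 0: [0, 0, 4, 0, 0] -> [4, 0, 0, 0, 0]
col 1: [8, 0, 0, 0, 0] -> [8, 0, 0, 0, 0]
col 2: [0, 4, 8, 8, 8] -> [4, 16, 8, 0, 0]
col 3: [4, 16, 0, 0, 32] -> [4, 16, 32, 0, 0]
col 4: [0, 2, 0, 0, 0] -> [2, 0, 0, 0, 0]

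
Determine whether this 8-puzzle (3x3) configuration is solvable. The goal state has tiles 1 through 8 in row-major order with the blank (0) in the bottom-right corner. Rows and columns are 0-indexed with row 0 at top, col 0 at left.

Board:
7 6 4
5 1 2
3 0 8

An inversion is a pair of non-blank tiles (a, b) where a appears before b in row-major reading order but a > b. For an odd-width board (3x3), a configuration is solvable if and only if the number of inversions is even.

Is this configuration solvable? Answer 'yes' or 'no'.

Answer: no

Derivation:
Inversions (pairs i<j in row-major order where tile[i] > tile[j] > 0): 17
17 is odd, so the puzzle is not solvable.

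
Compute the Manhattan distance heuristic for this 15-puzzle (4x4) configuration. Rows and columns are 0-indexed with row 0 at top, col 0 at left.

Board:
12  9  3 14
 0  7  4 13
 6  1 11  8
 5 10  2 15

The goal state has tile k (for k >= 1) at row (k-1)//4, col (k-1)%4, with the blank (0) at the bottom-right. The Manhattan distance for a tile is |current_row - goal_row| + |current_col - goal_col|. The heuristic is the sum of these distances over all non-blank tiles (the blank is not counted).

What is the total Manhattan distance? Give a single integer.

Tile 12: at (0,0), goal (2,3), distance |0-2|+|0-3| = 5
Tile 9: at (0,1), goal (2,0), distance |0-2|+|1-0| = 3
Tile 3: at (0,2), goal (0,2), distance |0-0|+|2-2| = 0
Tile 14: at (0,3), goal (3,1), distance |0-3|+|3-1| = 5
Tile 7: at (1,1), goal (1,2), distance |1-1|+|1-2| = 1
Tile 4: at (1,2), goal (0,3), distance |1-0|+|2-3| = 2
Tile 13: at (1,3), goal (3,0), distance |1-3|+|3-0| = 5
Tile 6: at (2,0), goal (1,1), distance |2-1|+|0-1| = 2
Tile 1: at (2,1), goal (0,0), distance |2-0|+|1-0| = 3
Tile 11: at (2,2), goal (2,2), distance |2-2|+|2-2| = 0
Tile 8: at (2,3), goal (1,3), distance |2-1|+|3-3| = 1
Tile 5: at (3,0), goal (1,0), distance |3-1|+|0-0| = 2
Tile 10: at (3,1), goal (2,1), distance |3-2|+|1-1| = 1
Tile 2: at (3,2), goal (0,1), distance |3-0|+|2-1| = 4
Tile 15: at (3,3), goal (3,2), distance |3-3|+|3-2| = 1
Sum: 5 + 3 + 0 + 5 + 1 + 2 + 5 + 2 + 3 + 0 + 1 + 2 + 1 + 4 + 1 = 35

Answer: 35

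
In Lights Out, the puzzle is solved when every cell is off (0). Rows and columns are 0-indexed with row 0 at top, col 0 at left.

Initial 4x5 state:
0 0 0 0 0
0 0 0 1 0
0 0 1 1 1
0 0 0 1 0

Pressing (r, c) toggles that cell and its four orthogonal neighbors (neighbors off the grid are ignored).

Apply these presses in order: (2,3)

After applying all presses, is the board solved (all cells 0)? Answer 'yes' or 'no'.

After press 1 at (2,3):
0 0 0 0 0
0 0 0 0 0
0 0 0 0 0
0 0 0 0 0

Lights still on: 0

Answer: yes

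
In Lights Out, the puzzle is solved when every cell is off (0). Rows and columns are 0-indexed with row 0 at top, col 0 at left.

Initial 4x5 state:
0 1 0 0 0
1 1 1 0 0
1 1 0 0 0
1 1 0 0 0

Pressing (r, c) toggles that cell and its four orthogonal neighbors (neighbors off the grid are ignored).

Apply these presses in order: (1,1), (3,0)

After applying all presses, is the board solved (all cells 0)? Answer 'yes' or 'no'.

After press 1 at (1,1):
0 0 0 0 0
0 0 0 0 0
1 0 0 0 0
1 1 0 0 0

After press 2 at (3,0):
0 0 0 0 0
0 0 0 0 0
0 0 0 0 0
0 0 0 0 0

Lights still on: 0

Answer: yes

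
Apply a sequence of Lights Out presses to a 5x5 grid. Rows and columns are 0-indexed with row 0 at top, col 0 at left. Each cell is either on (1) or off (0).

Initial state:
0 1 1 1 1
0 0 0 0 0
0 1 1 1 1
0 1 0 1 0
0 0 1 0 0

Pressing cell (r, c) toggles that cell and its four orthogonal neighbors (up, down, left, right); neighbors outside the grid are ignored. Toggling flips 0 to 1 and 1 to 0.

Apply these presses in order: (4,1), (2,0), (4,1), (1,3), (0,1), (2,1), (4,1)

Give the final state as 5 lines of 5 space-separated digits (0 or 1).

Answer: 1 0 0 0 1
1 0 1 1 1
0 1 0 0 1
1 1 0 1 0
1 1 0 0 0

Derivation:
After press 1 at (4,1):
0 1 1 1 1
0 0 0 0 0
0 1 1 1 1
0 0 0 1 0
1 1 0 0 0

After press 2 at (2,0):
0 1 1 1 1
1 0 0 0 0
1 0 1 1 1
1 0 0 1 0
1 1 0 0 0

After press 3 at (4,1):
0 1 1 1 1
1 0 0 0 0
1 0 1 1 1
1 1 0 1 0
0 0 1 0 0

After press 4 at (1,3):
0 1 1 0 1
1 0 1 1 1
1 0 1 0 1
1 1 0 1 0
0 0 1 0 0

After press 5 at (0,1):
1 0 0 0 1
1 1 1 1 1
1 0 1 0 1
1 1 0 1 0
0 0 1 0 0

After press 6 at (2,1):
1 0 0 0 1
1 0 1 1 1
0 1 0 0 1
1 0 0 1 0
0 0 1 0 0

After press 7 at (4,1):
1 0 0 0 1
1 0 1 1 1
0 1 0 0 1
1 1 0 1 0
1 1 0 0 0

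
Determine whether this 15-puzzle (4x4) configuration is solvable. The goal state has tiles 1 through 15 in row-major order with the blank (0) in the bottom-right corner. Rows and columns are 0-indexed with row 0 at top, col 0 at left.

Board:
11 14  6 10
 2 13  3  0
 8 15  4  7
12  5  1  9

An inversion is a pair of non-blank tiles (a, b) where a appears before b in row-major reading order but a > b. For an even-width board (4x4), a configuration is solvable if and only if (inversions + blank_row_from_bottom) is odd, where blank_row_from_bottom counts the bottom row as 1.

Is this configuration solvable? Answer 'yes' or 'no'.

Answer: yes

Derivation:
Inversions: 62
Blank is in row 1 (0-indexed from top), which is row 3 counting from the bottom (bottom = 1).
62 + 3 = 65, which is odd, so the puzzle is solvable.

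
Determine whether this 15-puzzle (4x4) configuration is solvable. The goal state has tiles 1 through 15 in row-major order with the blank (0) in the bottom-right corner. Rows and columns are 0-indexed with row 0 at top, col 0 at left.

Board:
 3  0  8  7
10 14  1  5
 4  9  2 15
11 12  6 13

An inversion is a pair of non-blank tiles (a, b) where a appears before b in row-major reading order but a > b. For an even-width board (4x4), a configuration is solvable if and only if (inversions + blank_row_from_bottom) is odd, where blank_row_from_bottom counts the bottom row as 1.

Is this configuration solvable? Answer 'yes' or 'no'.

Answer: yes

Derivation:
Inversions: 39
Blank is in row 0 (0-indexed from top), which is row 4 counting from the bottom (bottom = 1).
39 + 4 = 43, which is odd, so the puzzle is solvable.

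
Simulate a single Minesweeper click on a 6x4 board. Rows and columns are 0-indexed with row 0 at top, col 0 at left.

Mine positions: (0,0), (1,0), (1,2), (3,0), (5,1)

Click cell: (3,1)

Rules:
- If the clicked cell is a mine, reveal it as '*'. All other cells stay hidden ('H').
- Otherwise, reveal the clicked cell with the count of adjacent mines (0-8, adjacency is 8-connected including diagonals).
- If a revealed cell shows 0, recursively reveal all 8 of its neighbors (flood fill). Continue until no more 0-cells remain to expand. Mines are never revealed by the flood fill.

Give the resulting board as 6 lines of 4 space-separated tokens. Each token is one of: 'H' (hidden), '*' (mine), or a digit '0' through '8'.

H H H H
H H H H
H H H H
H 1 H H
H H H H
H H H H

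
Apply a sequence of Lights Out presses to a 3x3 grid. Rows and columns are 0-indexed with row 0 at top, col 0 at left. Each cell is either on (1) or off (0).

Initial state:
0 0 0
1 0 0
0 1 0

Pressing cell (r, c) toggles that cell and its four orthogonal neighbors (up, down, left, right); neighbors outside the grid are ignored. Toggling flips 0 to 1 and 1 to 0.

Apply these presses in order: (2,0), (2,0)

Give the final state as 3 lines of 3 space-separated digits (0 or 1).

Answer: 0 0 0
1 0 0
0 1 0

Derivation:
After press 1 at (2,0):
0 0 0
0 0 0
1 0 0

After press 2 at (2,0):
0 0 0
1 0 0
0 1 0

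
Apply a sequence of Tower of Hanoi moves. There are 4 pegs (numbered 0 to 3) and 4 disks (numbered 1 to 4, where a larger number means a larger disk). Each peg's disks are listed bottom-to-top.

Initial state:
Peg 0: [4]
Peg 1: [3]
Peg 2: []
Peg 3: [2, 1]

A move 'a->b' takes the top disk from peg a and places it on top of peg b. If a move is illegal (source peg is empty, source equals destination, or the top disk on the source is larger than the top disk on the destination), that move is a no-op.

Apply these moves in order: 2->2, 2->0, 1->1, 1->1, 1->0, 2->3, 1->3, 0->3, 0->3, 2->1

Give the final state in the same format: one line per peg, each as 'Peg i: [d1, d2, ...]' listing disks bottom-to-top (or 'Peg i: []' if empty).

Answer: Peg 0: [4, 3]
Peg 1: []
Peg 2: []
Peg 3: [2, 1]

Derivation:
After move 1 (2->2):
Peg 0: [4]
Peg 1: [3]
Peg 2: []
Peg 3: [2, 1]

After move 2 (2->0):
Peg 0: [4]
Peg 1: [3]
Peg 2: []
Peg 3: [2, 1]

After move 3 (1->1):
Peg 0: [4]
Peg 1: [3]
Peg 2: []
Peg 3: [2, 1]

After move 4 (1->1):
Peg 0: [4]
Peg 1: [3]
Peg 2: []
Peg 3: [2, 1]

After move 5 (1->0):
Peg 0: [4, 3]
Peg 1: []
Peg 2: []
Peg 3: [2, 1]

After move 6 (2->3):
Peg 0: [4, 3]
Peg 1: []
Peg 2: []
Peg 3: [2, 1]

After move 7 (1->3):
Peg 0: [4, 3]
Peg 1: []
Peg 2: []
Peg 3: [2, 1]

After move 8 (0->3):
Peg 0: [4, 3]
Peg 1: []
Peg 2: []
Peg 3: [2, 1]

After move 9 (0->3):
Peg 0: [4, 3]
Peg 1: []
Peg 2: []
Peg 3: [2, 1]

After move 10 (2->1):
Peg 0: [4, 3]
Peg 1: []
Peg 2: []
Peg 3: [2, 1]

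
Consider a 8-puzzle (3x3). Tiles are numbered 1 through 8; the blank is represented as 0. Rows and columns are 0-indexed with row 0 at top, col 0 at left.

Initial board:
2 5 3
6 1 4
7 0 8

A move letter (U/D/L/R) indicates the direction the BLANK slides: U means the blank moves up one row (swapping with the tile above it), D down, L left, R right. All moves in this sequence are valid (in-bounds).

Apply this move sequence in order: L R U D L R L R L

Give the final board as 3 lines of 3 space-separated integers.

Answer: 2 5 3
6 1 4
0 7 8

Derivation:
After move 1 (L):
2 5 3
6 1 4
0 7 8

After move 2 (R):
2 5 3
6 1 4
7 0 8

After move 3 (U):
2 5 3
6 0 4
7 1 8

After move 4 (D):
2 5 3
6 1 4
7 0 8

After move 5 (L):
2 5 3
6 1 4
0 7 8

After move 6 (R):
2 5 3
6 1 4
7 0 8

After move 7 (L):
2 5 3
6 1 4
0 7 8

After move 8 (R):
2 5 3
6 1 4
7 0 8

After move 9 (L):
2 5 3
6 1 4
0 7 8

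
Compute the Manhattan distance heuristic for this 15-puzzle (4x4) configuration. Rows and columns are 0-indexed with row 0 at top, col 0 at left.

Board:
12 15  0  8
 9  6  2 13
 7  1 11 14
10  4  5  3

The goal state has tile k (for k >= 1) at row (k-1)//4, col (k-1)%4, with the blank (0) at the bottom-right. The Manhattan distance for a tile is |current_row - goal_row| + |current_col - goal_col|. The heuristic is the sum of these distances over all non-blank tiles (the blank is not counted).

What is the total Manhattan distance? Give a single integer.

Answer: 42

Derivation:
Tile 12: (0,0)->(2,3) = 5
Tile 15: (0,1)->(3,2) = 4
Tile 8: (0,3)->(1,3) = 1
Tile 9: (1,0)->(2,0) = 1
Tile 6: (1,1)->(1,1) = 0
Tile 2: (1,2)->(0,1) = 2
Tile 13: (1,3)->(3,0) = 5
Tile 7: (2,0)->(1,2) = 3
Tile 1: (2,1)->(0,0) = 3
Tile 11: (2,2)->(2,2) = 0
Tile 14: (2,3)->(3,1) = 3
Tile 10: (3,0)->(2,1) = 2
Tile 4: (3,1)->(0,3) = 5
Tile 5: (3,2)->(1,0) = 4
Tile 3: (3,3)->(0,2) = 4
Sum: 5 + 4 + 1 + 1 + 0 + 2 + 5 + 3 + 3 + 0 + 3 + 2 + 5 + 4 + 4 = 42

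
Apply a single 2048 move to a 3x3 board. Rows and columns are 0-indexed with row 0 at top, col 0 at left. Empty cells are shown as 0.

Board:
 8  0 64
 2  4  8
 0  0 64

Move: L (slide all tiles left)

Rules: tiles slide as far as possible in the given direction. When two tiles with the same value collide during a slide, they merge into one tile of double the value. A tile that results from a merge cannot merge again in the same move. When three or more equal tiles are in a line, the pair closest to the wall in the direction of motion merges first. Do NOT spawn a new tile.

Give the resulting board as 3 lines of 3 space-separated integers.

Slide left:
row 0: [8, 0, 64] -> [8, 64, 0]
row 1: [2, 4, 8] -> [2, 4, 8]
row 2: [0, 0, 64] -> [64, 0, 0]

Answer:  8 64  0
 2  4  8
64  0  0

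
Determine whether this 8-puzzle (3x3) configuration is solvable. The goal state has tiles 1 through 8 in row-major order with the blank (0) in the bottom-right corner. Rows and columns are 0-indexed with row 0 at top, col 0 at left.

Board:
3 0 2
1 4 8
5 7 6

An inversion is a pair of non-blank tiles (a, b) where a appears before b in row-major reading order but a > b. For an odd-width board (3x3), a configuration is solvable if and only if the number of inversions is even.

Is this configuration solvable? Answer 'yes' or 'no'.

Answer: no

Derivation:
Inversions (pairs i<j in row-major order where tile[i] > tile[j] > 0): 7
7 is odd, so the puzzle is not solvable.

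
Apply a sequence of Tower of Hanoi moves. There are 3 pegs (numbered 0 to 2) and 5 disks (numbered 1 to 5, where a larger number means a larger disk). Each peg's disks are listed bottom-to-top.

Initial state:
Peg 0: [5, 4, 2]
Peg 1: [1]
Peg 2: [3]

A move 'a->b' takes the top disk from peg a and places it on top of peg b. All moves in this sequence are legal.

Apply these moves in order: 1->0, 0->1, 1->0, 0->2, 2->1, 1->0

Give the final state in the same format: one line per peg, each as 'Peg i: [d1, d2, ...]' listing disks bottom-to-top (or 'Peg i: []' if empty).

After move 1 (1->0):
Peg 0: [5, 4, 2, 1]
Peg 1: []
Peg 2: [3]

After move 2 (0->1):
Peg 0: [5, 4, 2]
Peg 1: [1]
Peg 2: [3]

After move 3 (1->0):
Peg 0: [5, 4, 2, 1]
Peg 1: []
Peg 2: [3]

After move 4 (0->2):
Peg 0: [5, 4, 2]
Peg 1: []
Peg 2: [3, 1]

After move 5 (2->1):
Peg 0: [5, 4, 2]
Peg 1: [1]
Peg 2: [3]

After move 6 (1->0):
Peg 0: [5, 4, 2, 1]
Peg 1: []
Peg 2: [3]

Answer: Peg 0: [5, 4, 2, 1]
Peg 1: []
Peg 2: [3]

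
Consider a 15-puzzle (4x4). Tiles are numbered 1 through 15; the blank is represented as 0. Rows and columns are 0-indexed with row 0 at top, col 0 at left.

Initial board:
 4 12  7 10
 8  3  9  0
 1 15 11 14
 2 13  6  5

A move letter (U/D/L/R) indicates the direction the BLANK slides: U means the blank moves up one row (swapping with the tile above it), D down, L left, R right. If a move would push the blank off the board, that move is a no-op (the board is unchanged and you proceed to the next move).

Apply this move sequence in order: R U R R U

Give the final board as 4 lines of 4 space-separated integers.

Answer:  4 12  7  0
 8  3  9 10
 1 15 11 14
 2 13  6  5

Derivation:
After move 1 (R):
 4 12  7 10
 8  3  9  0
 1 15 11 14
 2 13  6  5

After move 2 (U):
 4 12  7  0
 8  3  9 10
 1 15 11 14
 2 13  6  5

After move 3 (R):
 4 12  7  0
 8  3  9 10
 1 15 11 14
 2 13  6  5

After move 4 (R):
 4 12  7  0
 8  3  9 10
 1 15 11 14
 2 13  6  5

After move 5 (U):
 4 12  7  0
 8  3  9 10
 1 15 11 14
 2 13  6  5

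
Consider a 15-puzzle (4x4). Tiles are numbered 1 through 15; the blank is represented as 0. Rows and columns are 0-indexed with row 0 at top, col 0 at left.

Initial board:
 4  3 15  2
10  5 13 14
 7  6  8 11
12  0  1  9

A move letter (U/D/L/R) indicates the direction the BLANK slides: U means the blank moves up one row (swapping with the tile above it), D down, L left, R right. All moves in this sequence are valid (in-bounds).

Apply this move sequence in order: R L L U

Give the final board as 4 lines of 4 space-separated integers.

After move 1 (R):
 4  3 15  2
10  5 13 14
 7  6  8 11
12  1  0  9

After move 2 (L):
 4  3 15  2
10  5 13 14
 7  6  8 11
12  0  1  9

After move 3 (L):
 4  3 15  2
10  5 13 14
 7  6  8 11
 0 12  1  9

After move 4 (U):
 4  3 15  2
10  5 13 14
 0  6  8 11
 7 12  1  9

Answer:  4  3 15  2
10  5 13 14
 0  6  8 11
 7 12  1  9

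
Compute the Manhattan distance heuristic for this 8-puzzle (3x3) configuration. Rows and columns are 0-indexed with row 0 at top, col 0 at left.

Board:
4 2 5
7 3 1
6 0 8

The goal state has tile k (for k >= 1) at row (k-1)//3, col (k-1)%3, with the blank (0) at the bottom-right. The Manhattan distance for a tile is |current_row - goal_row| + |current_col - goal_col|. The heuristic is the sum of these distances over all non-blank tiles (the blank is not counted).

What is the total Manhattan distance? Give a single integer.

Answer: 13

Derivation:
Tile 4: at (0,0), goal (1,0), distance |0-1|+|0-0| = 1
Tile 2: at (0,1), goal (0,1), distance |0-0|+|1-1| = 0
Tile 5: at (0,2), goal (1,1), distance |0-1|+|2-1| = 2
Tile 7: at (1,0), goal (2,0), distance |1-2|+|0-0| = 1
Tile 3: at (1,1), goal (0,2), distance |1-0|+|1-2| = 2
Tile 1: at (1,2), goal (0,0), distance |1-0|+|2-0| = 3
Tile 6: at (2,0), goal (1,2), distance |2-1|+|0-2| = 3
Tile 8: at (2,2), goal (2,1), distance |2-2|+|2-1| = 1
Sum: 1 + 0 + 2 + 1 + 2 + 3 + 3 + 1 = 13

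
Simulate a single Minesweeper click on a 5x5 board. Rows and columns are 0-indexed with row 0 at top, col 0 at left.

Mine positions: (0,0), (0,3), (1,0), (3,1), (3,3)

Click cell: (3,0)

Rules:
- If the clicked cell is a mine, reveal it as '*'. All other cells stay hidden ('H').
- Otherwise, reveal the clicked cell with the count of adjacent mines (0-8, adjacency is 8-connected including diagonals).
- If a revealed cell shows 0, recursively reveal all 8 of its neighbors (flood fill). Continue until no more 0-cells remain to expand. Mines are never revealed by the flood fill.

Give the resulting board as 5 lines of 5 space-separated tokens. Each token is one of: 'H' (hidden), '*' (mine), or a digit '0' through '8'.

H H H H H
H H H H H
H H H H H
1 H H H H
H H H H H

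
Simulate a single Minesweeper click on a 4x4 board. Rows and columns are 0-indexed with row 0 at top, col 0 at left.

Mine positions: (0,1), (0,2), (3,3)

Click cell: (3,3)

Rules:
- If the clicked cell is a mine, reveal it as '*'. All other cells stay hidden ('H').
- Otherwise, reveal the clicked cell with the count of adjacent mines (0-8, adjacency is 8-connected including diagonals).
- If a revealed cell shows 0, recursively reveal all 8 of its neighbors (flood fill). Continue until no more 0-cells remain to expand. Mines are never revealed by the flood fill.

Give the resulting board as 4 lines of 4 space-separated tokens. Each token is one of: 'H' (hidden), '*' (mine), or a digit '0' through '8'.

H H H H
H H H H
H H H H
H H H *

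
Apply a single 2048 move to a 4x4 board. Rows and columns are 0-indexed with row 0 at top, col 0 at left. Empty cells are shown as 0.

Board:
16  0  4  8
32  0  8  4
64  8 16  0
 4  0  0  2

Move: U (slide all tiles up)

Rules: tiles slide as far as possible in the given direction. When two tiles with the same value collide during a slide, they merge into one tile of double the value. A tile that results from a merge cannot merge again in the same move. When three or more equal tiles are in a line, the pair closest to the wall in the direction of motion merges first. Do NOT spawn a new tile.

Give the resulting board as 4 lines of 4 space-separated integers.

Slide up:
col 0: [16, 32, 64, 4] -> [16, 32, 64, 4]
col 1: [0, 0, 8, 0] -> [8, 0, 0, 0]
col 2: [4, 8, 16, 0] -> [4, 8, 16, 0]
col 3: [8, 4, 0, 2] -> [8, 4, 2, 0]

Answer: 16  8  4  8
32  0  8  4
64  0 16  2
 4  0  0  0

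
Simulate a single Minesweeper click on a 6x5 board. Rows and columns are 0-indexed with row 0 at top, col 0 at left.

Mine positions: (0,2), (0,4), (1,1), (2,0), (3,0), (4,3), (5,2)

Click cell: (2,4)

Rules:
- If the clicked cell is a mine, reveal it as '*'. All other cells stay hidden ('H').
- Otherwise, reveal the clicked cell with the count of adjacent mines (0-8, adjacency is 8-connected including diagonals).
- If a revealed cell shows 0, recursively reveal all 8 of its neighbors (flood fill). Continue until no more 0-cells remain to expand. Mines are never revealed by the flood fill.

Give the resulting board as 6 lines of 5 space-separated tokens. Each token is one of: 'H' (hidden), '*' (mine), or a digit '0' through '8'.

H H H H H
H H 2 2 1
H H 1 0 0
H H 1 1 1
H H H H H
H H H H H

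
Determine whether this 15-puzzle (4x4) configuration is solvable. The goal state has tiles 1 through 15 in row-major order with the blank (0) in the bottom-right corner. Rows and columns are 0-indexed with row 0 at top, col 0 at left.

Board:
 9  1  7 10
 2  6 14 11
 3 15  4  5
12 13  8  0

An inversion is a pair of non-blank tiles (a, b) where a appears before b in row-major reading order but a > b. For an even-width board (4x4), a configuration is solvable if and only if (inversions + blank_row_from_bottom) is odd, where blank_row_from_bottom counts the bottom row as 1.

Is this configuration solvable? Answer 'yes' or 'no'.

Inversions: 40
Blank is in row 3 (0-indexed from top), which is row 1 counting from the bottom (bottom = 1).
40 + 1 = 41, which is odd, so the puzzle is solvable.

Answer: yes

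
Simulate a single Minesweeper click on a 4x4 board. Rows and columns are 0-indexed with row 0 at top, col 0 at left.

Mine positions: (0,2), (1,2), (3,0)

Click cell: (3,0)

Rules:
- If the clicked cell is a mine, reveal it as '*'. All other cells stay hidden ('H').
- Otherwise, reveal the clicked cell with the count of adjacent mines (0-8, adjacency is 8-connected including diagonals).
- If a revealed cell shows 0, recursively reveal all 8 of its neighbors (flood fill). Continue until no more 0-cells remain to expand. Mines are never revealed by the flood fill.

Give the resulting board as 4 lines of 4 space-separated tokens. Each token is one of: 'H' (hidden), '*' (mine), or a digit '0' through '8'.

H H H H
H H H H
H H H H
* H H H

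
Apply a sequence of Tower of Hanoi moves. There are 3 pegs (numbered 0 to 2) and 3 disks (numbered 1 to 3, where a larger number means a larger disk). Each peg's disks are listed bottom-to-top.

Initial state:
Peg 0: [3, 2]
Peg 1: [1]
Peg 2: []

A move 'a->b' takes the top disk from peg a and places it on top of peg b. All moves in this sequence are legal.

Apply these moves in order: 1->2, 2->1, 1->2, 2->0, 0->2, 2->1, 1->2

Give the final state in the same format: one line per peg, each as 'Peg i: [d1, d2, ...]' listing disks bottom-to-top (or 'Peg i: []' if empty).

After move 1 (1->2):
Peg 0: [3, 2]
Peg 1: []
Peg 2: [1]

After move 2 (2->1):
Peg 0: [3, 2]
Peg 1: [1]
Peg 2: []

After move 3 (1->2):
Peg 0: [3, 2]
Peg 1: []
Peg 2: [1]

After move 4 (2->0):
Peg 0: [3, 2, 1]
Peg 1: []
Peg 2: []

After move 5 (0->2):
Peg 0: [3, 2]
Peg 1: []
Peg 2: [1]

After move 6 (2->1):
Peg 0: [3, 2]
Peg 1: [1]
Peg 2: []

After move 7 (1->2):
Peg 0: [3, 2]
Peg 1: []
Peg 2: [1]

Answer: Peg 0: [3, 2]
Peg 1: []
Peg 2: [1]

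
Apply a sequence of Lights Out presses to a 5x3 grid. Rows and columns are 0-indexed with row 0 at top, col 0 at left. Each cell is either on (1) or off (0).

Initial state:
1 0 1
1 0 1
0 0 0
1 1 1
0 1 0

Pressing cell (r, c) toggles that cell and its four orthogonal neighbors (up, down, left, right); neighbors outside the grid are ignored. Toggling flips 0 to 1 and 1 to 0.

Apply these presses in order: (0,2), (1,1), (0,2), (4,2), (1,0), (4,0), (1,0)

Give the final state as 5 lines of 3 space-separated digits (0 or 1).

After press 1 at (0,2):
1 1 0
1 0 0
0 0 0
1 1 1
0 1 0

After press 2 at (1,1):
1 0 0
0 1 1
0 1 0
1 1 1
0 1 0

After press 3 at (0,2):
1 1 1
0 1 0
0 1 0
1 1 1
0 1 0

After press 4 at (4,2):
1 1 1
0 1 0
0 1 0
1 1 0
0 0 1

After press 5 at (1,0):
0 1 1
1 0 0
1 1 0
1 1 0
0 0 1

After press 6 at (4,0):
0 1 1
1 0 0
1 1 0
0 1 0
1 1 1

After press 7 at (1,0):
1 1 1
0 1 0
0 1 0
0 1 0
1 1 1

Answer: 1 1 1
0 1 0
0 1 0
0 1 0
1 1 1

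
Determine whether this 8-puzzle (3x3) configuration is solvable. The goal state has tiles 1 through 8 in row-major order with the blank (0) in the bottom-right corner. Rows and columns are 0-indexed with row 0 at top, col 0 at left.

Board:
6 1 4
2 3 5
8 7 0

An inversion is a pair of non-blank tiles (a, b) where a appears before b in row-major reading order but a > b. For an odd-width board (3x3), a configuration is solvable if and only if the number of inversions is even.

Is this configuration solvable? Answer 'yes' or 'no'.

Answer: yes

Derivation:
Inversions (pairs i<j in row-major order where tile[i] > tile[j] > 0): 8
8 is even, so the puzzle is solvable.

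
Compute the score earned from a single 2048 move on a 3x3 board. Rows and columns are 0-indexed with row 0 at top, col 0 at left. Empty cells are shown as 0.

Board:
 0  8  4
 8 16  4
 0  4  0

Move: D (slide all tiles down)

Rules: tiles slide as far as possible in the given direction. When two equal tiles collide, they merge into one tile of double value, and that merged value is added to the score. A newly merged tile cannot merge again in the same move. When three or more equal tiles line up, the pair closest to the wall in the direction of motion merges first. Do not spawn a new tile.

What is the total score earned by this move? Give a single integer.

Slide down:
col 0: [0, 8, 0] -> [0, 0, 8]  score +0 (running 0)
col 1: [8, 16, 4] -> [8, 16, 4]  score +0 (running 0)
col 2: [4, 4, 0] -> [0, 0, 8]  score +8 (running 8)
Board after move:
 0  8  0
 0 16  0
 8  4  8

Answer: 8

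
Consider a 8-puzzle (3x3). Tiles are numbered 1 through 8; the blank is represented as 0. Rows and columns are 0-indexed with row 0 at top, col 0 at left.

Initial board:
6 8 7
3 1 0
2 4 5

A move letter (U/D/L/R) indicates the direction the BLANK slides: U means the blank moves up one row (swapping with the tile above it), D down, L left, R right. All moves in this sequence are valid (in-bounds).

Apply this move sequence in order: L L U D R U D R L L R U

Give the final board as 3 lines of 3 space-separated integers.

Answer: 6 0 7
3 8 1
2 4 5

Derivation:
After move 1 (L):
6 8 7
3 0 1
2 4 5

After move 2 (L):
6 8 7
0 3 1
2 4 5

After move 3 (U):
0 8 7
6 3 1
2 4 5

After move 4 (D):
6 8 7
0 3 1
2 4 5

After move 5 (R):
6 8 7
3 0 1
2 4 5

After move 6 (U):
6 0 7
3 8 1
2 4 5

After move 7 (D):
6 8 7
3 0 1
2 4 5

After move 8 (R):
6 8 7
3 1 0
2 4 5

After move 9 (L):
6 8 7
3 0 1
2 4 5

After move 10 (L):
6 8 7
0 3 1
2 4 5

After move 11 (R):
6 8 7
3 0 1
2 4 5

After move 12 (U):
6 0 7
3 8 1
2 4 5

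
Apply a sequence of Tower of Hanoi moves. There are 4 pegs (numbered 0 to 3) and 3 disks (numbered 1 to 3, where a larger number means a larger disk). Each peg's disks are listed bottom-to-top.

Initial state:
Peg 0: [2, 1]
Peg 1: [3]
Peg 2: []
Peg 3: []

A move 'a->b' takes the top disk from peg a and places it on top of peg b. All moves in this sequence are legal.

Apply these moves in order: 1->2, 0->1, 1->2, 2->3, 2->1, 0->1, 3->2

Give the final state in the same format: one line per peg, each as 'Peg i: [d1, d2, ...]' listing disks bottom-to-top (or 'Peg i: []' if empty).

After move 1 (1->2):
Peg 0: [2, 1]
Peg 1: []
Peg 2: [3]
Peg 3: []

After move 2 (0->1):
Peg 0: [2]
Peg 1: [1]
Peg 2: [3]
Peg 3: []

After move 3 (1->2):
Peg 0: [2]
Peg 1: []
Peg 2: [3, 1]
Peg 3: []

After move 4 (2->3):
Peg 0: [2]
Peg 1: []
Peg 2: [3]
Peg 3: [1]

After move 5 (2->1):
Peg 0: [2]
Peg 1: [3]
Peg 2: []
Peg 3: [1]

After move 6 (0->1):
Peg 0: []
Peg 1: [3, 2]
Peg 2: []
Peg 3: [1]

After move 7 (3->2):
Peg 0: []
Peg 1: [3, 2]
Peg 2: [1]
Peg 3: []

Answer: Peg 0: []
Peg 1: [3, 2]
Peg 2: [1]
Peg 3: []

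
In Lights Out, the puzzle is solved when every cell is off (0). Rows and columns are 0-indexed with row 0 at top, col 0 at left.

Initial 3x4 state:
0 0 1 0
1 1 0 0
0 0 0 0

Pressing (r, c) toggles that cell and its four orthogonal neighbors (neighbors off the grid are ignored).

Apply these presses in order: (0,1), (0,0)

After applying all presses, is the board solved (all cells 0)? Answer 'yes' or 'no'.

Answer: yes

Derivation:
After press 1 at (0,1):
1 1 0 0
1 0 0 0
0 0 0 0

After press 2 at (0,0):
0 0 0 0
0 0 0 0
0 0 0 0

Lights still on: 0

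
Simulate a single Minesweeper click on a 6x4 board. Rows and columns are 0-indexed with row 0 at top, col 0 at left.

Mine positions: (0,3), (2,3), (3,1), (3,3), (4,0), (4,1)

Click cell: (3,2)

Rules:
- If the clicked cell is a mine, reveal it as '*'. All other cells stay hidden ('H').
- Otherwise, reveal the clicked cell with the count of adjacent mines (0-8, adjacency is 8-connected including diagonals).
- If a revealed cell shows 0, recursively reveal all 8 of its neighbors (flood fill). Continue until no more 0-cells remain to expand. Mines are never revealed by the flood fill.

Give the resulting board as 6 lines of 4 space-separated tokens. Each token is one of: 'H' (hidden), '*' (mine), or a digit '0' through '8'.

H H H H
H H H H
H H H H
H H 4 H
H H H H
H H H H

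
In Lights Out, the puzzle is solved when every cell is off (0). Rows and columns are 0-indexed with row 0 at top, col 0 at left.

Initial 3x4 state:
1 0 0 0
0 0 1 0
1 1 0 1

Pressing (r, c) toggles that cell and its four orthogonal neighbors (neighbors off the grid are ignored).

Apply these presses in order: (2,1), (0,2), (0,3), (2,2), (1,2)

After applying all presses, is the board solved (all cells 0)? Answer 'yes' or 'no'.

Answer: no

Derivation:
After press 1 at (2,1):
1 0 0 0
0 1 1 0
0 0 1 1

After press 2 at (0,2):
1 1 1 1
0 1 0 0
0 0 1 1

After press 3 at (0,3):
1 1 0 0
0 1 0 1
0 0 1 1

After press 4 at (2,2):
1 1 0 0
0 1 1 1
0 1 0 0

After press 5 at (1,2):
1 1 1 0
0 0 0 0
0 1 1 0

Lights still on: 5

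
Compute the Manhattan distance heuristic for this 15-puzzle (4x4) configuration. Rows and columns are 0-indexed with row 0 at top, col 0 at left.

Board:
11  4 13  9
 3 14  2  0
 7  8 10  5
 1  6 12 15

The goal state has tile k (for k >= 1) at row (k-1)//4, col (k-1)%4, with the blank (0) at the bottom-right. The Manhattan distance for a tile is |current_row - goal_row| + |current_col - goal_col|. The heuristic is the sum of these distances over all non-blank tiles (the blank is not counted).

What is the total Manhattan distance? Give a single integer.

Tile 11: at (0,0), goal (2,2), distance |0-2|+|0-2| = 4
Tile 4: at (0,1), goal (0,3), distance |0-0|+|1-3| = 2
Tile 13: at (0,2), goal (3,0), distance |0-3|+|2-0| = 5
Tile 9: at (0,3), goal (2,0), distance |0-2|+|3-0| = 5
Tile 3: at (1,0), goal (0,2), distance |1-0|+|0-2| = 3
Tile 14: at (1,1), goal (3,1), distance |1-3|+|1-1| = 2
Tile 2: at (1,2), goal (0,1), distance |1-0|+|2-1| = 2
Tile 7: at (2,0), goal (1,2), distance |2-1|+|0-2| = 3
Tile 8: at (2,1), goal (1,3), distance |2-1|+|1-3| = 3
Tile 10: at (2,2), goal (2,1), distance |2-2|+|2-1| = 1
Tile 5: at (2,3), goal (1,0), distance |2-1|+|3-0| = 4
Tile 1: at (3,0), goal (0,0), distance |3-0|+|0-0| = 3
Tile 6: at (3,1), goal (1,1), distance |3-1|+|1-1| = 2
Tile 12: at (3,2), goal (2,3), distance |3-2|+|2-3| = 2
Tile 15: at (3,3), goal (3,2), distance |3-3|+|3-2| = 1
Sum: 4 + 2 + 5 + 5 + 3 + 2 + 2 + 3 + 3 + 1 + 4 + 3 + 2 + 2 + 1 = 42

Answer: 42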